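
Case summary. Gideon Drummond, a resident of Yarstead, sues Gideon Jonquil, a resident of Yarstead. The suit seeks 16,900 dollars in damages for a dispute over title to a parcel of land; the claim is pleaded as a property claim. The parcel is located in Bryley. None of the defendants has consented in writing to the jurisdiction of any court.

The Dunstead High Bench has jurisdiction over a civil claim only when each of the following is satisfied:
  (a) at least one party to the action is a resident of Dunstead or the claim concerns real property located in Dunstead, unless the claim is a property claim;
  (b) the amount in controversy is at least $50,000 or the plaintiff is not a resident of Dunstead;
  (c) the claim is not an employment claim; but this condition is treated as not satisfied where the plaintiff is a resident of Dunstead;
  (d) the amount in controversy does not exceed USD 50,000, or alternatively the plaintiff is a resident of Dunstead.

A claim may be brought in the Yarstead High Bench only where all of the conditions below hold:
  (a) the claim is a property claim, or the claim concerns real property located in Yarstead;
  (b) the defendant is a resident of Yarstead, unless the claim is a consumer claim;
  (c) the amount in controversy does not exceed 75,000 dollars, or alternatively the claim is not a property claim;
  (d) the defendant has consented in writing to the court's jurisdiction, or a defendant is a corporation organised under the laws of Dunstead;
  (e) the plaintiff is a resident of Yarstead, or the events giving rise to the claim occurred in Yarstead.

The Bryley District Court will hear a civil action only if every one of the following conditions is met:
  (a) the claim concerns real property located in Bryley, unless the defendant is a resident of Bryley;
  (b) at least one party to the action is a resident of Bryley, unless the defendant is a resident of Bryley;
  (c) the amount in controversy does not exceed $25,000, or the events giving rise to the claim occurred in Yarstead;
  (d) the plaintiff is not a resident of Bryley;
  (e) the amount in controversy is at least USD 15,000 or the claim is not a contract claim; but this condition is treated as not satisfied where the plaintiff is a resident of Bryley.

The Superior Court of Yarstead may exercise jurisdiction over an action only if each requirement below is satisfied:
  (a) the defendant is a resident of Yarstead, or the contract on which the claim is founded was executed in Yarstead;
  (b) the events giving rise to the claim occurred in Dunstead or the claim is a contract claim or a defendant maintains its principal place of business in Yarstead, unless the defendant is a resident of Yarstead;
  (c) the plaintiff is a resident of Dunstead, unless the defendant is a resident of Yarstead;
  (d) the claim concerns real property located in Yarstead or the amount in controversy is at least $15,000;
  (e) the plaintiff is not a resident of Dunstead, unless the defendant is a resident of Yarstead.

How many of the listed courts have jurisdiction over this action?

The Dunstead High Bench:
  (a) No party resides in Dunstead; the property lies in Bryley, not Dunstead — no alternative holds. The proviso rescues it, though: the claim is a property claim. Met.
  (b) The plaintiff resides in Yarstead, which is not Dunstead, so this disjunct is met. Met.
  (c) The claim is a property claim, not an employment claim. And the carve-out is inapplicable — the plaintiff resides in Yarstead, not Dunstead. Condition met.
  (d) The amount in controversy is $16,900, within the 50,000 dollars ceiling, so this disjunct is met. Met.
  → Every requirement is satisfied — jurisdiction.
The Yarstead High Bench:
  (a) The claim is a property claim — that alternative is enough. Met.
  (b) The defendant resides in Yarstead. Condition met.
  (c) The amount in controversy is 16,900 dollars, within the $75,000 ceiling, so one alternative holds. Condition met.
  (d) No such written consent has been filed; no defendant is a corporation — none of the alternatives is met. Not satisfied.
  (e) The plaintiff resides in Yarstead, so this disjunct is met. Condition met.
  → At least one condition fails; no jurisdiction.
The Bryley District Court:
  (a) The property lies in Bryley. Condition met.
  (b) No party resides in Bryley. The proviso offers no rescue either, since the defendant resides in Yarstead, not Bryley. Not satisfied.
  (c) The amount in controversy is USD 16,900, within the 25,000 dollars ceiling, so one alternative holds. Met.
  (d) The plaintiff resides in Yarstead, which is not Bryley. Condition met.
  (e) The amount in controversy is USD 16,900, which meets the $15,000 floor — that alternative is enough. The exception is not triggered, since the plaintiff resides in Yarstead, not Bryley. Satisfied.
  → The court lacks jurisdiction.
The Superior Court of Yarstead:
  (a) The defendant resides in Yarstead, so this disjunct is met. Satisfied.
  (b) The operative events occurred in Bryley, not Dunstead; the claim is a property claim, not a contract claim; no defendant is a corporation — every alternative fails. However, the defendant resides in Yarstead, so the 'unless' proviso supplies this condition. Satisfied.
  (c) The plaintiff resides in Yarstead, not Dunstead. The proviso rescues it, though: the defendant resides in Yarstead. Condition met.
  (d) The amount in controversy is USD 16,900, which meets the USD 15,000 floor, so this disjunct is met. Met.
  (e) The plaintiff resides in Yarstead, which is not Dunstead. Condition met.
  → The court has jurisdiction.
Courts with jurisdiction: the Dunstead High Bench, the Superior Court of Yarstead — 2 in total.

2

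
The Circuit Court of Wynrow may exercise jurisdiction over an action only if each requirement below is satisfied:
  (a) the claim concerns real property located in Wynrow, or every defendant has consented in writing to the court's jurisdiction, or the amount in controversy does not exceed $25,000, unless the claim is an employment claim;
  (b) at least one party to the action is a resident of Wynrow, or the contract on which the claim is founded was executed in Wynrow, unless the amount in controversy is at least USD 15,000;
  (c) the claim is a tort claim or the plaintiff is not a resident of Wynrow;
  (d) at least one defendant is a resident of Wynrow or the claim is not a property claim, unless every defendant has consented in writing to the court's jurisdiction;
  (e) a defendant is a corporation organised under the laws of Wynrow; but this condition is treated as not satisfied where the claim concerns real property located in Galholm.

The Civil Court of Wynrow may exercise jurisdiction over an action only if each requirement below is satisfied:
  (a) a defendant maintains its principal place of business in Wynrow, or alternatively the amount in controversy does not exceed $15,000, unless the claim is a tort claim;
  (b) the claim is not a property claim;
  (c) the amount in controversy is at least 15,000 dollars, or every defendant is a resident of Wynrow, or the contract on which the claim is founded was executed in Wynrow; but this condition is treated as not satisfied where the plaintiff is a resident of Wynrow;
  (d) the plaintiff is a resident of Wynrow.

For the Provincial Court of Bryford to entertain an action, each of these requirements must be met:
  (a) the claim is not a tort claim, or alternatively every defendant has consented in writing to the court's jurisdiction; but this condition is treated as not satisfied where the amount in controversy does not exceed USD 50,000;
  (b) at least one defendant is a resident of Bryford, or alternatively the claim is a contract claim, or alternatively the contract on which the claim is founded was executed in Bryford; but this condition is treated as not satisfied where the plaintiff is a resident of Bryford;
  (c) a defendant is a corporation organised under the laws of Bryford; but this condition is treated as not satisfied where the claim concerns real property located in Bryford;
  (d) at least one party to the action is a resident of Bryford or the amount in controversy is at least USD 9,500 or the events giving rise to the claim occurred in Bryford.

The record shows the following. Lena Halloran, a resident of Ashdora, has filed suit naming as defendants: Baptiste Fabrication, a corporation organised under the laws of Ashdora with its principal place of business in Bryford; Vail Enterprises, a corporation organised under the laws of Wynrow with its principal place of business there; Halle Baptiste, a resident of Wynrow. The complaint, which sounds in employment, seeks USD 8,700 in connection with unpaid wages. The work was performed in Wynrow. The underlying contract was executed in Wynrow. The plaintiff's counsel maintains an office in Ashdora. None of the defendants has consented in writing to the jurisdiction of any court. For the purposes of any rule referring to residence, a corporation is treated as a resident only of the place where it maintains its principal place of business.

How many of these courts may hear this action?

1

The Circuit Court of Wynrow:
  (a) The amount in controversy is USD 8,700, within the $25,000 ceiling, so one alternative holds. Met.
  (b) Vail Enterprises resides in Wynrow — that alternative is enough. Satisfied.
  (c) The plaintiff resides in Ashdora, which is not Wynrow, so this disjunct is met. Condition met.
  (d) Vail Enterprises resides in Wynrow — that alternative is enough. Satisfied.
  (e) Vail Enterprises is organised under the laws of Wynrow. The exception is not triggered, since the claim does not concern real property. Met.
  → All conditions met; jurisdiction exists.
The Civil Court of Wynrow:
  (a) Vail Enterprises has its principal place of business in Wynrow, so one alternative holds. Met.
  (b) The claim is an employment claim, not a property claim. Condition met.
  (c) The contract was executed in Wynrow, so this disjunct is met. The exception is not triggered, since the plaintiff resides in Ashdora, not Wynrow. Met.
  (d) The plaintiff resides in Ashdora, not Wynrow. Condition not met.
  → No jurisdiction.
The Provincial Court of Bryford:
  (a) The claim is an employment claim, not a tort claim, so this disjunct is met. But the amount in controversy is USD 8,700, within the $50,000 ceiling, triggering the carve-out and defeating this condition. Condition not met.
  (b) Baptiste Fabrication resides in Bryford, so one alternative holds. The exception is not triggered, since the plaintiff resides in Ashdora, not Bryford. Condition met.
  (c) The corporate defendant(s) are organised in Ashdora, Wynrow, not Bryford. Fails.
  (d) Baptiste Fabrication resides in Bryford — that alternative is enough. Condition met.
  → The court lacks jurisdiction.
Courts with jurisdiction: the Circuit Court of Wynrow — 1 in total.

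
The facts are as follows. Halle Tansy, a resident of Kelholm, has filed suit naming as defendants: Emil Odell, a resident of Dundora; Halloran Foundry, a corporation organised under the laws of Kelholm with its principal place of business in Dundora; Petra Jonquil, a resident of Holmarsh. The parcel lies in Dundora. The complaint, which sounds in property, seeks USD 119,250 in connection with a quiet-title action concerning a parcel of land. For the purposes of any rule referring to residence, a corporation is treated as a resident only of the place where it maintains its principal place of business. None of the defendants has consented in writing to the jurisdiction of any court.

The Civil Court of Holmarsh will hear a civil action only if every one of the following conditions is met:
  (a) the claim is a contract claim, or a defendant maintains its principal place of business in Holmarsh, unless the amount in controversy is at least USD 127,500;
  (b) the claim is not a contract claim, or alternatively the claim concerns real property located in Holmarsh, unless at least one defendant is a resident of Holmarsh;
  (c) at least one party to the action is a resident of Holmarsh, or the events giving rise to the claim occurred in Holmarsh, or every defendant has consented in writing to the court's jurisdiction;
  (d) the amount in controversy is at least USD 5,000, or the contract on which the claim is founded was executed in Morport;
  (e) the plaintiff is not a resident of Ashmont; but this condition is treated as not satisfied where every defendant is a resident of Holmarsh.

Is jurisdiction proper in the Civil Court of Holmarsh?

No

The Civil Court of Holmarsh:
  (a) The claim is a property claim, not a contract claim; the corporate defendant(s) have their principal place of business in Dundora, not Holmarsh — every alternative fails. Nor does the 'unless' clause help: the amount in controversy is 119,250 dollars, below the 127,500 dollars floor. Condition not met.
  (b) The claim is a property claim, not a contract claim, so one alternative holds. Condition met.
  (c) Petra Jonquil resides in Holmarsh, so this disjunct is met. Met.
  (d) The amount in controversy is USD 119,250, which meets the 5,000 dollars floor, so this disjunct is met. Condition met.
  (e) The plaintiff resides in Kelholm, which is not Ashmont. The carve-out does not apply: the defendants reside as follows — Emil Odell in Dundora, Halloran Foundry in Dundora, Petra Jonquil in Holmarsh — not all in Holmarsh. Met.
  → No jurisdiction.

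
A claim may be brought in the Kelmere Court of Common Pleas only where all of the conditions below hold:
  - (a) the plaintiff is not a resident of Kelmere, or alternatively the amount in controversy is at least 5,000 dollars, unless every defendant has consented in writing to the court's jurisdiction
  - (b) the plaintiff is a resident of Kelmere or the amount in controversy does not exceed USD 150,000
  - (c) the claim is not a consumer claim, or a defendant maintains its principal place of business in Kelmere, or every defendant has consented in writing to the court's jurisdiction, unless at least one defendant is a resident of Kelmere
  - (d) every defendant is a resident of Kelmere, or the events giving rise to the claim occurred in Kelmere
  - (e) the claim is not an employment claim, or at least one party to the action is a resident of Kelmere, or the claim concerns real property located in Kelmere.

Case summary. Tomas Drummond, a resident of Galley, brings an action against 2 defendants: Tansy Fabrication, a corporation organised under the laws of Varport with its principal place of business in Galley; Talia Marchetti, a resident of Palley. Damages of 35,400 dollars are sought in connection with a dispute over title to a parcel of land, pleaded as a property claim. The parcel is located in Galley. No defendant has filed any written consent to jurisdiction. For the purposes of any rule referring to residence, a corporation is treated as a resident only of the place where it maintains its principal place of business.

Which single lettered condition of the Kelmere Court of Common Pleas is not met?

(d)

The Kelmere Court of Common Pleas:
  (a) The plaintiff resides in Galley, which is not Kelmere — that alternative is enough. Condition met.
  (b) The amount in controversy is USD 35,400, within the $150,000 ceiling, so this disjunct is met. Satisfied.
  (c) The claim is a property claim, not a consumer claim, which satisfies one of the alternatives. Met.
  (d) The defendants reside as follows — Tansy Fabrication in Galley, Talia Marchetti in Palley — not all in Kelmere; the operative events occurred in Galley, not Kelmere — no alternative holds. Not met.
  (e) The claim is a property claim, not an employment claim, which satisfies one of the alternatives. Condition met.
Only condition (d) fails.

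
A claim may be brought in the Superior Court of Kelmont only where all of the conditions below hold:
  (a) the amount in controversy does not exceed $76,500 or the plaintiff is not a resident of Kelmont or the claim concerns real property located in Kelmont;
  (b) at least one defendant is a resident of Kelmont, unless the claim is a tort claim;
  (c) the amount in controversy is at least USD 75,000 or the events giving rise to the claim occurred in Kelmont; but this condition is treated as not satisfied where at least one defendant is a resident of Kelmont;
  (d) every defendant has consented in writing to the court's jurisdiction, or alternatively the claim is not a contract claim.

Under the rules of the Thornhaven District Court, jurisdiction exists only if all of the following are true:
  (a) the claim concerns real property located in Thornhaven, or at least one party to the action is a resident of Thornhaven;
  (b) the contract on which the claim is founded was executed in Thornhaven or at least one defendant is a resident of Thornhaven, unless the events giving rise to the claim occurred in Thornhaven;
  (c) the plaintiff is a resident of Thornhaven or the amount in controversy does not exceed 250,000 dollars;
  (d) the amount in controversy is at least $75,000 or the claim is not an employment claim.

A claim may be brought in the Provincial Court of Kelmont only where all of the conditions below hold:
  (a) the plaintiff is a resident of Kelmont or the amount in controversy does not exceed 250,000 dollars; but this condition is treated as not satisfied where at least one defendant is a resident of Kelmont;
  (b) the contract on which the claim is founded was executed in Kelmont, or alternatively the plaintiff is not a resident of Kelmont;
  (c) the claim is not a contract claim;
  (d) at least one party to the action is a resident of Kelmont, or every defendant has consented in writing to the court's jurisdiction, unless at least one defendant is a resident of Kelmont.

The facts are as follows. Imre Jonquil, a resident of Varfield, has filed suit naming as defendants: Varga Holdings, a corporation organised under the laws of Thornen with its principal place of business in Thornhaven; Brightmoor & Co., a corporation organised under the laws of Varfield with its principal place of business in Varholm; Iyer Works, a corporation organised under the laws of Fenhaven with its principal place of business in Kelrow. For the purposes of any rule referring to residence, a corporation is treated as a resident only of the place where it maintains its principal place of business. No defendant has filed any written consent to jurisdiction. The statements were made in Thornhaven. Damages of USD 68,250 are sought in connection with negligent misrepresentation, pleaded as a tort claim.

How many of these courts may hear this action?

The Superior Court of Kelmont:
  (a) The amount in controversy is $68,250, within the $76,500 ceiling, so one alternative holds. Condition met.
  (b) No defendant resides in Kelmont (they reside in Thornhaven, Varholm, Kelrow). But the claim is a tort claim, and the 'unless' clause therefore excuses the requirement. Satisfied.
  (c) The amount in controversy is 68,250 dollars, below the 75,000 dollars floor; the operative events occurred in Thornhaven, not Kelmont — no alternative holds. Condition not met.
  (d) The claim is a tort claim, not a contract claim, so one alternative holds. Condition met.
  → At least one condition fails; no jurisdiction.
The Thornhaven District Court:
  (a) Varga Holdings resides in Thornhaven, so this disjunct is met. Satisfied.
  (b) Varga Holdings resides in Thornhaven — that alternative is enough. Met.
  (c) The amount in controversy is $68,250, within the 250,000 dollars ceiling, so one alternative holds. Met.
  (d) The claim is a tort claim, not an employment claim, so one alternative holds. Met.
  → All conditions met; jurisdiction exists.
The Provincial Court of Kelmont:
  (a) The amount in controversy is USD 68,250, within the USD 250,000 ceiling — that alternative is enough. And the carve-out is inapplicable — no defendant resides in Kelmont (they reside in Thornhaven, Varholm, Kelrow). Condition met.
  (b) The plaintiff resides in Varfield, which is not Kelmont, so this disjunct is met. Satisfied.
  (c) The claim is a tort claim, not a contract claim. Satisfied.
  (d) No party resides in Kelmont; no such written consent has been filed — none of the alternatives is met. Nor does the 'unless' clause help: no defendant resides in Kelmont (they reside in Thornhaven, Varholm, Kelrow). Not met.
  → The court lacks jurisdiction.
Courts with jurisdiction: the Thornhaven District Court — 1 in total.

1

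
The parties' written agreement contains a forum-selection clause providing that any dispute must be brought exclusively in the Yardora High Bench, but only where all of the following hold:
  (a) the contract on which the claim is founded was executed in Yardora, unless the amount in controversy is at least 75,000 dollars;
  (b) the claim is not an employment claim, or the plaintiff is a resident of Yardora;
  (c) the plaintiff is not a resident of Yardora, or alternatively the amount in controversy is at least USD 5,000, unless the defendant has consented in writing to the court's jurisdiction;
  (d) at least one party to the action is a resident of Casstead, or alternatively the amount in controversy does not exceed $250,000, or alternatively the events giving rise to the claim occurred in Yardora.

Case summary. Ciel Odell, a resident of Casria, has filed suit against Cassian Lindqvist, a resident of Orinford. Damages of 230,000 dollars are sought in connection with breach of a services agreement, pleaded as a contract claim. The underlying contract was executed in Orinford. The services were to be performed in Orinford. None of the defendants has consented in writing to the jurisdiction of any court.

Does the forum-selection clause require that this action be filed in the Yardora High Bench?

Yes

The Yardora High Bench:
  (a) The contract was executed in Orinford, not Yardora. But the amount in controversy is USD 230,000, which meets the USD 75,000 floor, and the 'unless' clause therefore excuses the requirement. Satisfied.
  (b) The claim is a contract claim, not an employment claim, so this disjunct is met. Satisfied.
  (c) The plaintiff resides in Casria, which is not Yardora, so this disjunct is met. Satisfied.
  (d) The amount in controversy is USD 230,000, within the USD 250,000 ceiling, so one alternative holds. Condition met.
  → The clause applies.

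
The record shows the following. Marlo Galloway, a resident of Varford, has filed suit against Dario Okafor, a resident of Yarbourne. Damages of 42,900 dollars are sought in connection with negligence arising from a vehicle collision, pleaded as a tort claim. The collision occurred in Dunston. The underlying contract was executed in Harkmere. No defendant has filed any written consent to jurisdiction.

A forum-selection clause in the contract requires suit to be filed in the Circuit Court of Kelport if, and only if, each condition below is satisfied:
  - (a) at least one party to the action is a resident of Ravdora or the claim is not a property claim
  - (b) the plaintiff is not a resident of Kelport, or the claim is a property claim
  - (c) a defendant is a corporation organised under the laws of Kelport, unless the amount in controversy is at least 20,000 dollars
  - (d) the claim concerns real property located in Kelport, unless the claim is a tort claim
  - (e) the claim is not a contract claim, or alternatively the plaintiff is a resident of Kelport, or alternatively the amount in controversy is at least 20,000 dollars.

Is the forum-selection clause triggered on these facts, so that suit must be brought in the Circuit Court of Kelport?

The Circuit Court of Kelport:
  (a) The claim is a tort claim, not a property claim, so this disjunct is met. Satisfied.
  (b) The plaintiff resides in Varford, which is not Kelport, so one alternative holds. Satisfied.
  (c) No defendant is a corporation. But the amount in controversy is USD 42,900, which meets the USD 20,000 floor, and the 'unless' clause therefore excuses the requirement. Condition met.
  (d) The claim does not concern real property. The proviso rescues it, though: the claim is a tort claim. Satisfied.
  (e) The claim is a tort claim, not a contract claim, so one alternative holds. Satisfied.
  → Forum clause is triggered.

Yes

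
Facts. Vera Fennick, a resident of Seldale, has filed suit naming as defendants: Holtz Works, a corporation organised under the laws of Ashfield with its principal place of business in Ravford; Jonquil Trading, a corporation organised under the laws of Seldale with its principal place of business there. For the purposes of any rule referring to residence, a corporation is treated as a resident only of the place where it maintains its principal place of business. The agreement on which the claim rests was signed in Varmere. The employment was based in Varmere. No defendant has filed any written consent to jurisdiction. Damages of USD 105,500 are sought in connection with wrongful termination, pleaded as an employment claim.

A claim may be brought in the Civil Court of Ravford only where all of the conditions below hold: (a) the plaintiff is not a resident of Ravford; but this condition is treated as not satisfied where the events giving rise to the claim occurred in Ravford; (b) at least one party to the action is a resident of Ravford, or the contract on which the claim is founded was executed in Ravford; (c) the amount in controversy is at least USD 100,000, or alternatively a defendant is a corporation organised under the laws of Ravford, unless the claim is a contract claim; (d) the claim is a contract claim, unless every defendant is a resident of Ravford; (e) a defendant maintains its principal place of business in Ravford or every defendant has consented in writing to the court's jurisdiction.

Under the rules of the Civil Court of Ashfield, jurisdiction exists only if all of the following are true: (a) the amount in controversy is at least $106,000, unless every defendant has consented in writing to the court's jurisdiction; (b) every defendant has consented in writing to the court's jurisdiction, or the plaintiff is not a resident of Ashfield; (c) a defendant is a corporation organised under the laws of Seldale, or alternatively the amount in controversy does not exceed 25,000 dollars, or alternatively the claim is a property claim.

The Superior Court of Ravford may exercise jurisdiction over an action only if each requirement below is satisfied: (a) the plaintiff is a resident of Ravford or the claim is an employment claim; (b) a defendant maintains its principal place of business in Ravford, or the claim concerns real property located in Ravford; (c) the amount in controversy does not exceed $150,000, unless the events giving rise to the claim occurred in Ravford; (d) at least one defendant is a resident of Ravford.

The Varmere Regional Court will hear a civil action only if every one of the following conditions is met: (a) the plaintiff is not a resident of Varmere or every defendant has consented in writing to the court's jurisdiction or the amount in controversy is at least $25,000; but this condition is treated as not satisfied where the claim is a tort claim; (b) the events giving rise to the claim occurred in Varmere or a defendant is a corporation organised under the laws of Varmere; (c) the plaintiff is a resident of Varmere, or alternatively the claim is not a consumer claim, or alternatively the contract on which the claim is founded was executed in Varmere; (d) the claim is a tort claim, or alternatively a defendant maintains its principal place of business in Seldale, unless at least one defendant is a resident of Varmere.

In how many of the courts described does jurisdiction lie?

The Civil Court of Ravford:
  (a) The plaintiff resides in Seldale, which is not Ravford. The carve-out does not apply: the operative events occurred in Varmere, not Ravford. Satisfied.
  (b) Holtz Works resides in Ravford, so one alternative holds. Satisfied.
  (c) The amount in controversy is USD 105,500, which meets the USD 100,000 floor — that alternative is enough. Satisfied.
  (d) The claim is an employment claim, not a contract claim. The proviso offers no rescue either, since the defendants reside as follows — Holtz Works in Ravford, Jonquil Trading in Seldale — not all in Ravford. Condition not met.
  (e) Holtz Works has its principal place of business in Ravford, so one alternative holds. Condition met.
  → At least one condition fails; no jurisdiction.
The Civil Court of Ashfield:
  (a) The amount in controversy is $105,500, below the 106,000 dollars floor. The proviso offers no rescue either, since no such written consent has been filed. Not met.
  (b) The plaintiff resides in Seldale, which is not Ashfield, so this disjunct is met. Condition met.
  (c) Jonquil Trading is organised under the laws of Seldale, which satisfies one of the alternatives. Condition met.
  → The court lacks jurisdiction.
The Superior Court of Ravford:
  (a) The claim is an employment claim — that alternative is enough. Satisfied.
  (b) Holtz Works has its principal place of business in Ravford, so this disjunct is met. Met.
  (c) The amount in controversy is USD 105,500, within the 150,000 dollars ceiling. Satisfied.
  (d) Holtz Works resides in Ravford. Condition met.
  → All conditions met; jurisdiction exists.
The Varmere Regional Court:
  (a) The plaintiff resides in Seldale, which is not Varmere, which satisfies one of the alternatives. And the carve-out is inapplicable — the claim is an employment claim, not a tort claim. Satisfied.
  (b) The operative events occurred in Varmere, which satisfies one of the alternatives. Met.
  (c) The claim is an employment claim, not a consumer claim, which satisfies one of the alternatives. Met.
  (d) Jonquil Trading has its principal place of business in Seldale — that alternative is enough. Met.
  → Jurisdiction lies.
Courts with jurisdiction: the Superior Court of Ravford, the Varmere Regional Court — 2 in total.

2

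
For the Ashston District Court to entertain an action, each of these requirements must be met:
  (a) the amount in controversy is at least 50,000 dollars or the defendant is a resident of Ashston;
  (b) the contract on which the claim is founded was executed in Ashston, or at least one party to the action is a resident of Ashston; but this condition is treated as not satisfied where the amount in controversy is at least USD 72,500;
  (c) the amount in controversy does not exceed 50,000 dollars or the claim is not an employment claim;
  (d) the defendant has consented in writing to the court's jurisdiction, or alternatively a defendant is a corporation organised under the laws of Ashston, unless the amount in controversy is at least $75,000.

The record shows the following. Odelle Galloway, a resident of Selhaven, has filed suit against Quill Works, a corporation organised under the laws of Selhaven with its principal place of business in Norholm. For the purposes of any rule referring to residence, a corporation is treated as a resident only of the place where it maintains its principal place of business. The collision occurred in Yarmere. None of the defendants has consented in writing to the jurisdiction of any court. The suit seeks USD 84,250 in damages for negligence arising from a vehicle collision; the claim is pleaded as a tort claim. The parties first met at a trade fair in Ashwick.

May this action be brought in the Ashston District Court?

The Ashston District Court:
  (a) The amount in controversy is 84,250 dollars, which meets the 50,000 dollars floor, which satisfies one of the alternatives. Condition met.
  (b) No contract (and hence no place of execution) is alleged; no party resides in Ashston — none of the alternatives is met. Condition not met.
  (c) The claim is a tort claim, not an employment claim — that alternative is enough. Met.
  (d) No such written consent has been filed; the corporate defendant(s) are organised in Selhaven, not Ashston — no alternative holds. The proviso rescues it, though: the amount in controversy is USD 84,250, which meets the USD 75,000 floor. Condition met.
  → Not every requirement is met — no jurisdiction.

No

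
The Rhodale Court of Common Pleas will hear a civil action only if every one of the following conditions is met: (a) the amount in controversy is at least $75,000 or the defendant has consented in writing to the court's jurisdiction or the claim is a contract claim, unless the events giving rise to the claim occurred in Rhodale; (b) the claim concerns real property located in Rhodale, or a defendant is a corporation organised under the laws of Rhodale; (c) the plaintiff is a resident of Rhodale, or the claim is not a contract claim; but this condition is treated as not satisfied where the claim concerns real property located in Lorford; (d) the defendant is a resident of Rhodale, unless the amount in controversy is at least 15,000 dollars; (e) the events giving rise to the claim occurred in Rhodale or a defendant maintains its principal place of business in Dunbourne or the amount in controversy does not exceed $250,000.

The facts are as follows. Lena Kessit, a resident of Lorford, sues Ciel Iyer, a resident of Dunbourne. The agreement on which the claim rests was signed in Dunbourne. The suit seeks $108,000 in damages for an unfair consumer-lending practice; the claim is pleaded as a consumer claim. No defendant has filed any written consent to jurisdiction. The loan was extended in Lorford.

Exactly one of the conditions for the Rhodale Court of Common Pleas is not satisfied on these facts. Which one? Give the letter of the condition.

The Rhodale Court of Common Pleas:
  (a) The amount in controversy is 108,000 dollars, which meets the 75,000 dollars floor, which satisfies one of the alternatives. Condition met.
  (b) The claim does not concern real property; no defendant is a corporation — no alternative holds. Not met.
  (c) The claim is a consumer claim, not a contract claim, so this disjunct is met. The exception is not triggered, since the claim does not concern real property. Satisfied.
  (d) The defendant resides in Dunbourne, not Rhodale. The proviso rescues it, though: the amount in controversy is 108,000 dollars, which meets the $15,000 floor. Satisfied.
  (e) The amount in controversy is $108,000, within the $250,000 ceiling, which satisfies one of the alternatives. Condition met.
Only condition (b) fails.

(b)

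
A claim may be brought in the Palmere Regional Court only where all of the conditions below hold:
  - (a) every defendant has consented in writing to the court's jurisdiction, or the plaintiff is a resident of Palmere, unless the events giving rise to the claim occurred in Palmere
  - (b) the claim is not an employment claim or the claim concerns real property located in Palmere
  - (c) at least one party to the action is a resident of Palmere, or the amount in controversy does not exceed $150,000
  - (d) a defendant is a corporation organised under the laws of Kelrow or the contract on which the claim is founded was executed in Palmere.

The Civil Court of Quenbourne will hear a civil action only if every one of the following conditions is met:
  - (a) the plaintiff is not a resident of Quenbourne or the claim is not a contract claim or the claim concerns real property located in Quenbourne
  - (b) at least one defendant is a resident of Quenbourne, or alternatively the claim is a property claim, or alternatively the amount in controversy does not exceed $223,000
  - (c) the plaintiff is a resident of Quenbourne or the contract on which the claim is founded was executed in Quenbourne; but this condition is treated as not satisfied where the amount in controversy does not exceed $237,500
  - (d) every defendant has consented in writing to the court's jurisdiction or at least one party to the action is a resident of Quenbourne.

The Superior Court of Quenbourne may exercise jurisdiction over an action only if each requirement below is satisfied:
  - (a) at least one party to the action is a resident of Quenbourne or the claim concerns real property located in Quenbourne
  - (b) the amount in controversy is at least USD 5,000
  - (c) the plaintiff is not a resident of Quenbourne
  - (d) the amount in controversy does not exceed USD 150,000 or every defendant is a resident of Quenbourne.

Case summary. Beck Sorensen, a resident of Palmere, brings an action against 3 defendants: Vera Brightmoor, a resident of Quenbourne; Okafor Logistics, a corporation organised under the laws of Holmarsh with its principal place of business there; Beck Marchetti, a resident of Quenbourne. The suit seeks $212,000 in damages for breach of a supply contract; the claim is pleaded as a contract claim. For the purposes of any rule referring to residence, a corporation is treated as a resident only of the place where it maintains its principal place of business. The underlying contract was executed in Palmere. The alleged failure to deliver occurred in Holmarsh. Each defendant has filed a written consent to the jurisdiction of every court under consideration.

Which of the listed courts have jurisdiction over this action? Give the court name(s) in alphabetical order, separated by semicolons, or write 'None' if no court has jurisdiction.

the Palmere Regional Court

The Palmere Regional Court:
  (a) Every defendant has filed written consent, which satisfies one of the alternatives. Satisfied.
  (b) The claim is a contract claim, not an employment claim, so this disjunct is met. Condition met.
  (c) Beck Sorensen resides in Palmere, which satisfies one of the alternatives. Satisfied.
  (d) The contract was executed in Palmere, so one alternative holds. Condition met.
  → Every requirement is satisfied — jurisdiction.
The Civil Court of Quenbourne:
  (a) The plaintiff resides in Palmere, which is not Quenbourne, which satisfies one of the alternatives. Condition met.
  (b) Vera Brightmoor resides in Quenbourne, so one alternative holds. Met.
  (c) The plaintiff resides in Palmere, not Quenbourne; the contract was executed in Palmere, not Quenbourne — none of the alternatives is met. Not satisfied.
  (d) Every defendant has filed written consent — that alternative is enough. Met.
  → No jurisdiction.
The Superior Court of Quenbourne:
  (a) Vera Brightmoor resides in Quenbourne, so this disjunct is met. Condition met.
  (b) The amount in controversy is USD 212,000, which meets the 5,000 dollars floor. Condition met.
  (c) The plaintiff resides in Palmere, which is not Quenbourne. Condition met.
  (d) The amount in controversy is $212,000, above the USD 150,000 ceiling; the defendants reside as follows — Vera Brightmoor in Quenbourne, Okafor Logistics in Holmarsh, Beck Marchetti in Quenbourne — not all in Quenbourne — none of the alternatives is met. Not met.
  → The court lacks jurisdiction.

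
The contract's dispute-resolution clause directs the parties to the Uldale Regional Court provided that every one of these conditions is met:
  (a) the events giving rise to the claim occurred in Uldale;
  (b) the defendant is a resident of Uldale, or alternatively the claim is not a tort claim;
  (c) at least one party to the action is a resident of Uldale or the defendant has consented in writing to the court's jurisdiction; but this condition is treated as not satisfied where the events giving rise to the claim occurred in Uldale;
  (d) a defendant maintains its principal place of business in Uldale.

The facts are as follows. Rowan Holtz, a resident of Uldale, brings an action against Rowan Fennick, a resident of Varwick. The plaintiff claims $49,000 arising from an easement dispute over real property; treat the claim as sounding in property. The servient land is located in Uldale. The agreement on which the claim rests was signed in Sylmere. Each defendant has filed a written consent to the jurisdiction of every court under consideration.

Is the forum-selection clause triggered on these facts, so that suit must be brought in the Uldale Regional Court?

No

The Uldale Regional Court:
  (a) The operative events occurred in Uldale. Condition met.
  (b) The claim is a property claim, not a tort claim, so one alternative holds. Condition met.
  (c) Rowan Holtz resides in Uldale, so this disjunct is met. But the carve-out bites: the operative events occurred in Uldale. Not met.
  (d) No defendant is a corporation. Not met.
  → Forum clause is not triggered.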